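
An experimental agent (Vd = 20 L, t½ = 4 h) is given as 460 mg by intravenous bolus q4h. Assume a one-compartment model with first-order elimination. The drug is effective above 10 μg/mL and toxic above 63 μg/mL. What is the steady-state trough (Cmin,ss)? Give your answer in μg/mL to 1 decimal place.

τ = 4 h = 1 half-life, so f = (1/2)^1 = 0.5.
At steady state, R = 1/(1 − 0.5) = 2/1.
Single-dose peak C₀ = D/Vd = 460/20 = 23 μg/mL.
Steady-state peak Cmax,ss = C₀·R = 23 × 2/1 ≈ 46.000 μg/mL.
Steady-state trough Cmin,ss = Cmax,ss·f ≈ 46.000 × 0.5 ≈ 23.000 μg/mL.
Trough 23.0 μg/mL vs MEC 10 μg/mL: adequate.

23.0 μg/mL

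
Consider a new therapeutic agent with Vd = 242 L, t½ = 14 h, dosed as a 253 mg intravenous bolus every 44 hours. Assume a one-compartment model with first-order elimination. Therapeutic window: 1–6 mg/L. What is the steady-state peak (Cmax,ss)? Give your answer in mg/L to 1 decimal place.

1.2 mg/L

k = ln2/t½ = ln2/14 ≈ 0.049511 h⁻¹; fraction remaining f = e^(−kτ) = e^(−0.049511×44) ≈ 0.1132.
At steady state, accumulation factor R = 1/(1 − e^(−kτ)) ≈ 1.1276.
Single-dose peak C₀ = D/Vd = 253/242 ≈ 1.045 mg/L.
Steady-state peak Cmax,ss = C₀·R ≈ 1.045 × 1.1276 ≈ 1.178 mg/L.
Peak 1.2 mg/L vs MTC 6 mg/L: below toxic threshold.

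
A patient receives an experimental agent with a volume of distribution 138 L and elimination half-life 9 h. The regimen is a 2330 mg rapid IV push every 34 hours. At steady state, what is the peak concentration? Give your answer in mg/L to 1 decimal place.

18.2 mg/L

k = ln2/t½ = ln2/9 ≈ 0.077016 h⁻¹; fraction remaining f = e^(−kτ) = e^(−0.077016×34) ≈ 0.0729.
Accumulation ratio R = 1/(1 − f) ≈ 1/0.9271 ≈ 1.0786.
Each bolus raises the concentration by D/Vd = 2330/138 ≈ 16.884 mg/L.
Steady-state peak Cmax,ss = C₀·R ≈ 16.884 × 1.0786 ≈ 18.211 mg/L.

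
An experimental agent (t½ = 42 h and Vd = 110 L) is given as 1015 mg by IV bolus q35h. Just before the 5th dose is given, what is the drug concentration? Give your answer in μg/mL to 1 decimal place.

10.6 μg/mL

f = (1/2)^(τ/t½) = (1/2)^(35/42) ≈ 0.5612.
C₀ = D/Vd = 1015/110 ≈ 9.227 μg/mL.
Before the 5th dose, 4 doses have been given. Superposition: Cmin = C₀·(f + f² + … + f^4).
≈ 9.227 × (0.5612 + 0.3149 + 0.1767 + 0.0992) ≈ 9.227 × 1.1520 ≈ 10.630 μg/mL.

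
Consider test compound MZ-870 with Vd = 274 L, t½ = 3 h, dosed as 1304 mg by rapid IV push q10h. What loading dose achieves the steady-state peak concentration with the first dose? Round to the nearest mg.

f = (1/2)^(10/3) ≈ 0.099213; accumulation ratio R = 1/(1−f) ≈ 1.11014.
Loading dose to hit Cmax,ss on first dose: D_load = D_maint·R ≈ 1304 × 1.11014 ≈ 1447.62 mg.

1448 mg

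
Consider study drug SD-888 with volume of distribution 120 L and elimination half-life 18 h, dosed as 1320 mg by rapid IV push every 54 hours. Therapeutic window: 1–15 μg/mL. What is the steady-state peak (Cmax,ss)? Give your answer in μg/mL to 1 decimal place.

12.6 μg/mL

The dosing interval is 3 half-lives, so f = 2^(−3) = 0.125.
Accumulation ratio R = 1/(1 − f) = 1/0.875 = 8/7.
Single-dose peak C₀ = D/Vd = 1320/120 = 11 μg/mL.
Steady-state peak Cmax,ss = C₀·R = 11 × 8/7 ≈ 12.571 μg/mL.
Peak 12.6 μg/mL vs MTC 15 μg/mL: below toxic threshold.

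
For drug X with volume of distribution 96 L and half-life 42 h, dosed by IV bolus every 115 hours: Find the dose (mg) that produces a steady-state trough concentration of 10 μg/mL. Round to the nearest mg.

τ/t½ = 115/42 ≈ 2.7381, so f = (1/2)^(115/42) ≈ 0.149883.
Cmin,ss = (D/Vd)·f/(1−f), so D = Cmin,ss·Vd·(1−f)/f.
D = 10 × 96 × (1−f)/f ≈ 10 × 96 × 5.67187 ≈ 5445.00 mg.

5445 mg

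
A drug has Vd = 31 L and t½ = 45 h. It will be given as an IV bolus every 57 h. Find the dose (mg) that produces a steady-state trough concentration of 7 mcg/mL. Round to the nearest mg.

305 mg

τ/t½ = 57/45 ≈ 1.2667, so f = (1/2)^(57/45) ≈ 0.415619.
Cmin,ss = (D/Vd)·f/(1−f), so D = Cmin,ss·Vd·(1−f)/f.
D = 7 × 31 × (1−f)/f ≈ 7 × 31 × 1.40605 ≈ 305.11 mg.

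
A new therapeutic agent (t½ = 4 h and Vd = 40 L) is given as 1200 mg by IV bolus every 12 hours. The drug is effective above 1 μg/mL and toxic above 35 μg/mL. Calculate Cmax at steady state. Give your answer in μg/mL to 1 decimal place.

τ = 12 h = 3 half-lives, so f = (1/2)^3 = 0.125.
Accumulation ratio R = 1/(1 − f) = 1/0.875 = 8/7.
Single-dose peak C₀ = D/Vd = 1200/40 = 30 μg/mL.
Steady-state peak Cmax,ss = C₀·R = 30 × 8/7 ≈ 34.286 μg/mL.
Peak 34.3 μg/mL vs MTC 35 μg/mL: below toxic threshold.

34.3 μg/mL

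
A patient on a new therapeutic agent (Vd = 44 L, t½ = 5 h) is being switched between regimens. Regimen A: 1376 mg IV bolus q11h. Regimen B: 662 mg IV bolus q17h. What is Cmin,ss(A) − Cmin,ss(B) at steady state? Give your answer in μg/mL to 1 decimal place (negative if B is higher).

Regimen A: f = (1/2)^(11/5) ≈ 0.2176; Cmin,ss = (1376/44)·f/(1−f) ≈ 8.698 μg/mL.
Regimen B: f = (1/2)^(17/5) ≈ 0.0947; Cmin,ss = (662/44)·f/(1−f) ≈ 1.574 μg/mL.
Difference ≈ 8.698 − 1.574 ≈ 7.124 μg/mL.

7.1 μg/mL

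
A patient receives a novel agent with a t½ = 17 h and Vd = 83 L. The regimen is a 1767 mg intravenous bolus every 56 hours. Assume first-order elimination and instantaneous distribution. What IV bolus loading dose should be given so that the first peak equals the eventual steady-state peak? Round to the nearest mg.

1968 mg

f = (1/2)^(56/17) ≈ 0.101946; accumulation ratio R = 1/(1−f) ≈ 1.11352.
Loading dose to hit Cmax,ss on first dose: D_load = D_maint·R ≈ 1767 × 1.11352 ≈ 1967.59 mg.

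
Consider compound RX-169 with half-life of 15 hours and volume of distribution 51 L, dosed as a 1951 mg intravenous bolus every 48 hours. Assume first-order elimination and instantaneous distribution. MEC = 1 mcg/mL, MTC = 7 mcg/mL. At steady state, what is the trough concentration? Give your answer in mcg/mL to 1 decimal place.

τ/t½ = 48/15 ≈ 3.2, so fraction remaining f = (1/2)^(48/15) ≈ 0.1088.
Each bolus raises the concentration by D/Vd = 1951/51 ≈ 38.255 mcg/mL.
Steady-state trough Cmin,ss = C₀·f/(1−f) ≈ 38.255 × 0.1088/0.8912 ≈ 4.670 mcg/mL.
Trough 4.7 mcg/mL vs MEC 1 mcg/mL: adequate.

4.7 mcg/mL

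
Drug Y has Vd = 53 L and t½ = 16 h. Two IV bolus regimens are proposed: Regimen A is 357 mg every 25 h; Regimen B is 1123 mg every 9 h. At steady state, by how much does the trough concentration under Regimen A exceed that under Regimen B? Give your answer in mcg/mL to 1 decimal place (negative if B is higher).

Regimen A: f = (1/2)^(25/16) ≈ 0.3386; Cmin,ss = (357/53)·f/(1−f) ≈ 3.448 mcg/mL.
Regimen B: f = (1/2)^(9/16) ≈ 0.6771; Cmin,ss = (1123/53)·f/(1−f) ≈ 44.431 mcg/mL.
Difference ≈ 3.448 − 44.431 ≈ -40.983 mcg/mL.

-41.0 mcg/mL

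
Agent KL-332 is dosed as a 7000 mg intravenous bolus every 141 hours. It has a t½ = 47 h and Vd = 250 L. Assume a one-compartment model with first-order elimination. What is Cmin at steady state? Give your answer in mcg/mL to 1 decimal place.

The dosing interval is 3 half-lives, so f = 2^(−3) = 0.125.
At steady state, R = 1/(1 − 0.125) = 8/7.
Single-dose peak C₀ = D/Vd = 7000/250 = 28 mcg/mL.
Steady-state peak Cmax,ss = C₀·R = 28 × 8/7 ≈ 32.000 mcg/mL.
Steady-state trough Cmin,ss = Cmax,ss·f ≈ 32.000 × 0.125 ≈ 4.000 mcg/mL.

4.0 mcg/mL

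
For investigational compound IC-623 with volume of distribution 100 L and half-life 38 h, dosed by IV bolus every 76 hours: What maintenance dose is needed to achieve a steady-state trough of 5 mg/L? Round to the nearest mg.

τ/t½ = 76/38 ≈ 2, so f = (1/2)^(76/38) ≈ 0.250000.
Cmin,ss = (D/Vd)·f/(1−f), so D = Cmin,ss·Vd·(1−f)/f.
D = 5 × 100 × (1−f)/f ≈ 5 × 100 × 3.00000 ≈ 1500.00 mg.

1500 mg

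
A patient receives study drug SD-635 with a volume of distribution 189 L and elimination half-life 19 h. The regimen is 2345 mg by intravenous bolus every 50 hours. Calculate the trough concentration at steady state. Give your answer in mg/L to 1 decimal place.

2.4 mg/L

Over one 50-h interval, 50/19 ≈ 2.6316 half-lives elapse, leaving f ≈ 0.1614 of each dose.
At steady state, accumulation factor R = 1/(1 − e^(−kτ)) ≈ 1.1925.
Each bolus raises the concentration by D/Vd = 2345/189 ≈ 12.407 mg/L.
Cmax,ss = C₀/(1 − f) ≈ 12.407/0.8386 ≈ 14.795 mg/L.
Steady-state trough Cmin,ss = Cmax,ss·f ≈ 14.795 × 0.1614 ≈ 2.388 mg/L.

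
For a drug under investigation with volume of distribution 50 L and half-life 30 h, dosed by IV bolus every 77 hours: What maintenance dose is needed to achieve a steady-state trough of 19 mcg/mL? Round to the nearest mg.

4678 mg

τ/t½ = 77/30 ≈ 2.5667, so f = (1/2)^(77/30) ≈ 0.168794.
Cmin,ss = (D/Vd)·f/(1−f), so D = Cmin,ss·Vd·(1−f)/f.
D = 19 × 50 × (1−f)/f ≈ 19 × 50 × 4.92438 ≈ 4678.16 mg.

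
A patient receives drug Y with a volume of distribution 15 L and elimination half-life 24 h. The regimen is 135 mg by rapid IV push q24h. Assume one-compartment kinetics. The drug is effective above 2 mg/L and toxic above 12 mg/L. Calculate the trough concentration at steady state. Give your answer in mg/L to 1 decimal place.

τ = 24 h = 1 half-life, so f = (1/2)^1 = 0.5.
Accumulation ratio R = 1/(1 − f) = 1/0.5 = 2/1.
Single-dose peak C₀ = D/Vd = 135/15 = 9 mg/L.
Steady-state peak Cmax,ss = C₀·R = 9 × 2/1 ≈ 18.000 mg/L.
Steady-state trough Cmin,ss = Cmax,ss·f ≈ 18.000 × 0.5 ≈ 9.000 mg/L.
Trough 9.0 mg/L vs MEC 2 mg/L: adequate.

9.0 mg/L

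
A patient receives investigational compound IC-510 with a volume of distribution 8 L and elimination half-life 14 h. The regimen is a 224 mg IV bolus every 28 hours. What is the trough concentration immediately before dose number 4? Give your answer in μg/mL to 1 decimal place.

9.2 μg/mL

f = (1/2)^(τ/t½) = (1/2)^(28/14) ≈ 0.2500.
C₀ = D/Vd = 224/8 ≈ 28.000 μg/mL.
Before the 4th dose, 3 doses have been given. Superposition: Cmin = C₀·(f + f² + … + f^3).
≈ 28.000 × (0.2500 + 0.0625 + 0.0156) ≈ 28.000 × 0.3281 ≈ 9.187 μg/mL.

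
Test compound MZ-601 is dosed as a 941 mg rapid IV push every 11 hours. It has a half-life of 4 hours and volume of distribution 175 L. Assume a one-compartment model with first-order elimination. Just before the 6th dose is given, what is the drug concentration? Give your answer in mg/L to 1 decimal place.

f = (1/2)^(τ/t½) = (1/2)^(11/4) ≈ 0.1487.
C₀ = D/Vd = 941/175 ≈ 5.377 mg/L.
Before the 6th dose, 5 doses have been given. Superposition: Cmin = C₀·(f + f² + … + f^5).
≈ 5.377 × (0.1487 + 0.0221 + 0.0033 + 0.0005 + 0.0001) ≈ 5.377 × 0.1747 ≈ 0.939 mg/L.

0.9 mg/L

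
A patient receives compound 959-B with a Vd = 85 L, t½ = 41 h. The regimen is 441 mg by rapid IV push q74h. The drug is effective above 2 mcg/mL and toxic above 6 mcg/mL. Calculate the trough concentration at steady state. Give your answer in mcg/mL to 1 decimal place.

2.1 mcg/mL

Over one 74-h interval, 74/41 ≈ 1.8049 half-lives elapse, leaving f ≈ 0.2862 of each dose.
At steady state, accumulation factor R = 1/(1 − e^(−kτ)) ≈ 1.4010.
Single-dose peak C₀ = D/Vd = 441/85 ≈ 5.188 mcg/mL.
Cmax,ss = C₀/(1 − f) ≈ 5.188/0.7138 ≈ 7.268 mcg/mL.
Steady-state trough Cmin,ss = Cmax,ss·f ≈ 7.268 × 0.2862 ≈ 2.080 mcg/mL.
Trough 2.1 mcg/mL vs MEC 2 mcg/mL: adequate.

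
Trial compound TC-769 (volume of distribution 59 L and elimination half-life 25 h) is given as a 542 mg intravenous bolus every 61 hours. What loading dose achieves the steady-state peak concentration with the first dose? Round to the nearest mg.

f = (1/2)^(61/25) ≈ 0.184284; accumulation ratio R = 1/(1−f) ≈ 1.22592.
Loading dose to hit Cmax,ss on first dose: D_load = D_maint·R ≈ 542 × 1.22592 ≈ 664.45 mg.

664 mg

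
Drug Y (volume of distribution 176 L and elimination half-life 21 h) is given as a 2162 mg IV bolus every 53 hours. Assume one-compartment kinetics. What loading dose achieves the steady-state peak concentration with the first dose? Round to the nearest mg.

2617 mg

f = (1/2)^(53/21) ≈ 0.173883; accumulation ratio R = 1/(1−f) ≈ 1.21048.
Loading dose to hit Cmax,ss on first dose: D_load = D_maint·R ≈ 2162 × 1.21048 ≈ 2617.06 mg.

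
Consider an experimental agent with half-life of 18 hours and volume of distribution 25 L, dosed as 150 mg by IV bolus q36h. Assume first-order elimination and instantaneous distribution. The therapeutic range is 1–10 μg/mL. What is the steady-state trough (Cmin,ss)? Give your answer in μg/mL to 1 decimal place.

The dosing interval is 2 half-lives, so f = 2^(−2) = 0.25.
At steady state, R = 1/(1 − 0.25) = 4/3.
Single-dose peak C₀ = D/Vd = 150/25 = 6 μg/mL.
Steady-state peak Cmax,ss = C₀·R = 6 × 4/3 ≈ 8.000 μg/mL.
Steady-state trough Cmin,ss = Cmax,ss·f ≈ 8.000 × 0.25 ≈ 2.000 μg/mL.
Trough 2.0 μg/mL vs MEC 1 μg/mL: adequate.

2.0 μg/mL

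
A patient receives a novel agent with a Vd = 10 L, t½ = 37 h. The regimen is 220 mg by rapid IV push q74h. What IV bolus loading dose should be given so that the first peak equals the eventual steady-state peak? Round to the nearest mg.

f = (1/2)^(74/37) ≈ 0.250000; accumulation ratio R = 1/(1−f) ≈ 1.33333.
Loading dose to hit Cmax,ss on first dose: D_load = D_maint·R ≈ 220 × 1.33333 ≈ 293.33 mg.

293 mg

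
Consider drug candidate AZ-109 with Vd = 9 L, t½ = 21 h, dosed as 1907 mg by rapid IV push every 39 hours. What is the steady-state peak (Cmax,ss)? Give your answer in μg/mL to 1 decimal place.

292.7 μg/mL

Over one 39-h interval, 39/21 ≈ 1.8571 half-lives elapse, leaving f ≈ 0.2760 of each dose.
Accumulation ratio R = 1/(1 − f) ≈ 1/0.7240 ≈ 1.3812.
Each bolus raises the concentration by D/Vd = 1907/9 ≈ 211.889 μg/mL.
Cmax,ss = C₀/(1 − f) ≈ 211.889/0.7240 ≈ 292.664 μg/mL.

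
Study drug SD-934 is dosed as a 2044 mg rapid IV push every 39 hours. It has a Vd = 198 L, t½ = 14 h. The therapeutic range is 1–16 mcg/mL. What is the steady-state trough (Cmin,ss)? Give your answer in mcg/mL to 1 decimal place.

τ/t½ = 39/14 ≈ 2.7857, so fraction remaining f = (1/2)^(39/14) ≈ 0.1450.
Single-dose peak C₀ = D/Vd = 2044/198 ≈ 10.323 mcg/mL.
Steady-state trough Cmin,ss = C₀·f/(1−f) ≈ 10.323 × 0.1450/0.8550 ≈ 1.751 mcg/mL.
Trough 1.8 mcg/mL vs MEC 1 mcg/mL: adequate.

1.8 mcg/mL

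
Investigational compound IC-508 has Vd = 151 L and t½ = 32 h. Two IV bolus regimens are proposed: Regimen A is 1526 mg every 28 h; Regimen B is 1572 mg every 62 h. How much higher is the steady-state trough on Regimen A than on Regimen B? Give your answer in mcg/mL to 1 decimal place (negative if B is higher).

8.4 mcg/mL

Regimen A: f = (1/2)^(28/32) ≈ 0.5453; Cmin,ss = (1526/151)·f/(1−f) ≈ 12.120 mcg/mL.
Regimen B: f = (1/2)^(62/32) ≈ 0.2611; Cmin,ss = (1572/151)·f/(1−f) ≈ 3.679 mcg/mL.
Difference ≈ 12.120 − 3.679 ≈ 8.441 mcg/mL.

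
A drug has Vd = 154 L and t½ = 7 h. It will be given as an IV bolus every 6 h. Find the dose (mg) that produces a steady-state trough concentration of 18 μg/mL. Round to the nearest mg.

2249 mg

τ/t½ = 6/7 ≈ 0.85714, so f = (1/2)^(6/7) ≈ 0.552045.
Cmin,ss = (D/Vd)·f/(1−f), so D = Cmin,ss·Vd·(1−f)/f.
D = 18 × 154 × (1−f)/f ≈ 18 × 154 × 0.81145 ≈ 2249.34 mg.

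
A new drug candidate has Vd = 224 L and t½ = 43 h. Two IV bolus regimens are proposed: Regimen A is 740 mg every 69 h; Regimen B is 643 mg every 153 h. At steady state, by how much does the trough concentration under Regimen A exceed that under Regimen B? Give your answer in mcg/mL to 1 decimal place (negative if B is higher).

Regimen A: f = (1/2)^(69/43) ≈ 0.3288; Cmin,ss = (740/224)·f/(1−f) ≈ 1.618 mcg/mL.
Regimen B: f = (1/2)^(153/43) ≈ 0.0849; Cmin,ss = (643/224)·f/(1−f) ≈ 0.266 mcg/mL.
Difference ≈ 1.618 − 0.266 ≈ 1.352 mcg/mL.

1.4 mcg/mL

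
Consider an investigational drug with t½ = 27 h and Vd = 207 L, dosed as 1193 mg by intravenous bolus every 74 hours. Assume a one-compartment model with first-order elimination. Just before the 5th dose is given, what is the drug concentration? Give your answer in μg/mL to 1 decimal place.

f = (1/2)^(τ/t½) = (1/2)^(74/27) ≈ 0.1496.
C₀ = D/Vd = 1193/207 ≈ 5.763 μg/mL.
Before the 5th dose, 4 doses have been given. Superposition: Cmin = C₀·(f + f² + … + f^4).
≈ 5.763 × (0.1496 + 0.0224 + 0.0033 + 0.0005) ≈ 5.763 × 0.1758 ≈ 1.013 μg/mL.

1.0 μg/mL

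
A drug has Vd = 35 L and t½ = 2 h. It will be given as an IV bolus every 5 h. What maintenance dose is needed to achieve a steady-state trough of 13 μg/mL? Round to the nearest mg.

τ/t½ = 5/2 ≈ 2.5, so f = (1/2)^(5/2) ≈ 0.176777.
Cmin,ss = (D/Vd)·f/(1−f), so D = Cmin,ss·Vd·(1−f)/f.
D = 13 × 35 × (1−f)/f ≈ 13 × 35 × 4.65684 ≈ 2118.86 mg.

2119 mg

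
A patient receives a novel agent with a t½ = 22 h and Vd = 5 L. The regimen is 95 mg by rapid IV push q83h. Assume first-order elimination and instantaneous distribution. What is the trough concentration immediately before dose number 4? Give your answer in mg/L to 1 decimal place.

1.5 mg/L

f = (1/2)^(τ/t½) = (1/2)^(83/22) ≈ 0.0732.
C₀ = D/Vd = 95/5 ≈ 19.000 mg/L.
Before the 4th dose, 3 doses have been given. Superposition: Cmin = C₀·(f + f² + … + f^3).
≈ 19.000 × (0.0732 + 0.0054 + 0.0004) ≈ 19.000 × 0.0790 ≈ 1.501 mg/L.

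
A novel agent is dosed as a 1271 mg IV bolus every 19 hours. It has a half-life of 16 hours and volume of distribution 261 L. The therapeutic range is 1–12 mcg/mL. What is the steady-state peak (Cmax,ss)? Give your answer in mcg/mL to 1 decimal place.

k = ln2/t½ = ln2/16 ≈ 0.043322 h⁻¹; fraction remaining f = e^(−kτ) = e^(−0.043322×19) ≈ 0.4391.
Accumulation ratio R = 1/(1 − f) ≈ 1/0.5609 ≈ 1.7828.
Single-dose peak C₀ = D/Vd = 1271/261 ≈ 4.870 mcg/mL.
Steady-state peak Cmax,ss = C₀·R ≈ 4.870 × 1.7828 ≈ 8.682 mcg/mL.
Peak 8.7 mcg/mL vs MTC 12 mcg/mL: below toxic threshold.

8.7 mcg/mL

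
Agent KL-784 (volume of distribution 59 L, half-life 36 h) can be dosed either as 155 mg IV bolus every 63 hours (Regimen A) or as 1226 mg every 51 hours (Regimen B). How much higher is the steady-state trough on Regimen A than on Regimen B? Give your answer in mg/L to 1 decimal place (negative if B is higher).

Regimen A: f = (1/2)^(63/36) ≈ 0.2973; Cmin,ss = (155/59)·f/(1−f) ≈ 1.111 mg/L.
Regimen B: f = (1/2)^(51/36) ≈ 0.3746; Cmin,ss = (1226/59)·f/(1−f) ≈ 12.447 mg/L.
Difference ≈ 1.111 − 12.447 ≈ -11.336 mg/L.

-11.3 mg/L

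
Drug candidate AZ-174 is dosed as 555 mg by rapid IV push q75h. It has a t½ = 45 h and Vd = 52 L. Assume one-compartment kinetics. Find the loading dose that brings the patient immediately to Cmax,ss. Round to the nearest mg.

810 mg

f = (1/2)^(75/45) ≈ 0.314980; accumulation ratio R = 1/(1−f) ≈ 1.45981.
Loading dose to hit Cmax,ss on first dose: D_load = D_maint·R ≈ 555 × 1.45981 ≈ 810.19 mg.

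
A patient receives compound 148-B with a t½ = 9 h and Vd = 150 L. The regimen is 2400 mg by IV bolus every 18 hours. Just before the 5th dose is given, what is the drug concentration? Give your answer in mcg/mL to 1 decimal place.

f = (1/2)^(τ/t½) = (1/2)^(18/9) ≈ 0.2500.
C₀ = D/Vd = 2400/150 ≈ 16.000 mcg/mL.
Before the 5th dose, 4 doses have been given. Superposition: Cmin = C₀·(f + f² + … + f^4).
≈ 16.000 × (0.2500 + 0.0625 + 0.0156 + 0.0039) ≈ 16.000 × 0.3320 ≈ 5.312 mcg/mL.

5.3 mcg/mL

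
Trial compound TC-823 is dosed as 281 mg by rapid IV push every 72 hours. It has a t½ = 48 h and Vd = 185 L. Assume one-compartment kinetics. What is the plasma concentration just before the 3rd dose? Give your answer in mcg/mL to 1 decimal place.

0.7 mcg/mL

f = (1/2)^(τ/t½) = (1/2)^(72/48) ≈ 0.3536.
C₀ = D/Vd = 281/185 ≈ 1.519 mcg/mL.
Before the 3rd dose, 2 doses have been given. Superposition: Cmin = C₀·(f + f²).
≈ 1.519 × (0.3536 + 0.1250) ≈ 1.519 × 0.4786 ≈ 0.727 mcg/mL.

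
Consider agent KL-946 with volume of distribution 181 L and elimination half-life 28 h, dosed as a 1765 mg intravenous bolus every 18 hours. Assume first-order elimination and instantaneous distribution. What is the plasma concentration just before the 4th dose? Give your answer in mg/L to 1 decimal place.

12.8 mg/L

f = (1/2)^(τ/t½) = (1/2)^(18/28) ≈ 0.6404.
C₀ = D/Vd = 1765/181 ≈ 9.751 mg/L.
Before the 4th dose, 3 doses have been given. Superposition: Cmin = C₀·(f + f² + … + f^3).
≈ 9.751 × (0.6404 + 0.4101 + 0.2626) ≈ 9.751 × 1.3131 ≈ 12.804 mg/L.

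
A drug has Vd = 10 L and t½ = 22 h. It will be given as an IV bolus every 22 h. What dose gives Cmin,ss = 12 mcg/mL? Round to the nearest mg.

τ/t½ = 22/22 ≈ 1, so f = (1/2)^(22/22) ≈ 0.500000.
Cmin,ss = (D/Vd)·f/(1−f), so D = Cmin,ss·Vd·(1−f)/f.
D = 12 × 10 × (1−f)/f ≈ 12 × 10 × 1.00000 ≈ 120.00 mg.

120 mg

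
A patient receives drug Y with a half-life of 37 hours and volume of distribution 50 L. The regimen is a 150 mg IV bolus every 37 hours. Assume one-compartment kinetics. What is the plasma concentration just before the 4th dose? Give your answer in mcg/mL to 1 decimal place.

2.6 mcg/mL

f = (1/2)^(τ/t½) = (1/2)^(37/37) ≈ 0.5000.
C₀ = D/Vd = 150/50 ≈ 3.000 mcg/mL.
Before the 4th dose, 3 doses have been given. Superposition: Cmin = C₀·(f + f² + … + f^3).
≈ 3.000 × (0.5000 + 0.2500 + 0.1250) ≈ 3.000 × 0.8750 ≈ 2.625 mcg/mL.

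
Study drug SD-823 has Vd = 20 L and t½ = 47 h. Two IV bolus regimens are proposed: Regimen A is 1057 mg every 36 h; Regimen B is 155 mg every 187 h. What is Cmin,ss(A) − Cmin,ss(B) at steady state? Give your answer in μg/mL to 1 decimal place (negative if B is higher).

74.9 μg/mL

Regimen A: f = (1/2)^(36/47) ≈ 0.5881; Cmin,ss = (1057/20)·f/(1−f) ≈ 75.458 μg/mL.
Regimen B: f = (1/2)^(187/47) ≈ 0.0634; Cmin,ss = (155/20)·f/(1−f) ≈ 0.525 μg/mL.
Difference ≈ 75.458 − 0.525 ≈ 74.933 μg/mL.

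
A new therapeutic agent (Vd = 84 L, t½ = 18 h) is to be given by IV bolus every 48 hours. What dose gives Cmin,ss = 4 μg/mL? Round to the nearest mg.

τ/t½ = 48/18 ≈ 2.6667, so f = (1/2)^(48/18) ≈ 0.157490.
Cmin,ss = (D/Vd)·f/(1−f), so D = Cmin,ss·Vd·(1−f)/f.
D = 4 × 84 × (1−f)/f ≈ 4 × 84 × 5.34961 ≈ 1797.47 mg.

1797 mg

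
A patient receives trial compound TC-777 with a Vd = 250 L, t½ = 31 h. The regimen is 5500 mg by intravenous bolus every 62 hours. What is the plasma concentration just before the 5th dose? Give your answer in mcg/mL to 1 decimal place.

f = (1/2)^(τ/t½) = (1/2)^(62/31) ≈ 0.2500.
C₀ = D/Vd = 5500/250 ≈ 22.000 mcg/mL.
Before the 5th dose, 4 doses have been given. Superposition: Cmin = C₀·(f + f² + … + f^4).
≈ 22.000 × (0.2500 + 0.0625 + 0.0156 + 0.0039) ≈ 22.000 × 0.3320 ≈ 7.304 mcg/mL.

7.3 mcg/mL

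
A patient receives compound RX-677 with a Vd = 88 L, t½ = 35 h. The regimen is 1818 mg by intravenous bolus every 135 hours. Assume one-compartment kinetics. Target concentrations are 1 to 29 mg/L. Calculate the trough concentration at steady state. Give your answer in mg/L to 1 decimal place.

Over one 135-h interval, 135/35 ≈ 3.8571 half-lives elapse, leaving f ≈ 0.0690 of each dose.
Accumulation ratio R = 1/(1 − f) ≈ 1/0.9310 ≈ 1.0741.
Each bolus raises the concentration by D/Vd = 1818/88 ≈ 20.659 mg/L.
Cmax,ss = C₀/(1 − f) ≈ 20.659/0.9310 ≈ 22.190 mg/L.
Steady-state trough Cmin,ss = Cmax,ss·f ≈ 22.190 × 0.0690 ≈ 1.531 mg/L.
Trough 1.5 mg/L vs MEC 1 mg/L: adequate.

1.5 mg/L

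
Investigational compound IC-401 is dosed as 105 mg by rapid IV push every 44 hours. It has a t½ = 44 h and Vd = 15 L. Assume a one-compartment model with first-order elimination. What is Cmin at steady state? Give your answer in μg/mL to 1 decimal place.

τ = 44 h = 1 half-life, so f = (1/2)^1 = 0.5.
At steady state, R = 1/(1 − 0.5) = 2/1.
Single-dose peak C₀ = D/Vd = 105/15 = 7 μg/mL.
Steady-state peak Cmax,ss = C₀·R = 7 × 2/1 ≈ 14.000 μg/mL.
Steady-state trough Cmin,ss = Cmax,ss·f ≈ 14.000 × 0.5 ≈ 7.000 μg/mL.

7.0 μg/mL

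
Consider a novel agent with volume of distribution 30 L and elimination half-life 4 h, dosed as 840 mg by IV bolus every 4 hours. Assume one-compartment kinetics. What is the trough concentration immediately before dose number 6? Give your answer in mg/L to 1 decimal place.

f = (1/2)^(τ/t½) = (1/2)^(4/4) ≈ 0.5000.
C₀ = D/Vd = 840/30 ≈ 28.000 mg/L.
Before the 6th dose, 5 doses have been given. Superposition: Cmin = C₀·(f + f² + … + f^5).
≈ 28.000 × (0.5000 + 0.2500 + 0.1250 + 0.0625 + 0.0313) ≈ 28.000 × 0.9688 ≈ 27.126 mg/L.

27.1 mg/L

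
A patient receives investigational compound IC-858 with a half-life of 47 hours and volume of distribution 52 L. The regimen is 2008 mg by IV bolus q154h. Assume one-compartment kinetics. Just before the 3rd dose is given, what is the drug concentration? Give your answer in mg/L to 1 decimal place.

f = (1/2)^(τ/t½) = (1/2)^(154/47) ≈ 0.1032.
C₀ = D/Vd = 2008/52 ≈ 38.615 mg/L.
Before the 3rd dose, 2 doses have been given. Superposition: Cmin = C₀·(f + f²).
≈ 38.615 × (0.1032 + 0.0107) ≈ 38.615 × 0.1139 ≈ 4.398 mg/L.

4.4 mg/L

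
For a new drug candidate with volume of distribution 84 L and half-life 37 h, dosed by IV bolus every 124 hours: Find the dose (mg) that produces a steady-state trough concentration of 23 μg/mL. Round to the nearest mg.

τ/t½ = 124/37 ≈ 3.3514, so f = (1/2)^(124/37) ≈ 0.097981.
Cmin,ss = (D/Vd)·f/(1−f), so D = Cmin,ss·Vd·(1−f)/f.
D = 23 × 84 × (1−f)/f ≈ 23 × 84 × 9.20606 ≈ 17786.11 mg.

17786 mg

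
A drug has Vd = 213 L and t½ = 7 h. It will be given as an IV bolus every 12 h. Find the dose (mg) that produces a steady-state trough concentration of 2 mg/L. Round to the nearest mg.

τ/t½ = 12/7 ≈ 1.7143, so f = (1/2)^(12/7) ≈ 0.304753.
Cmin,ss = (D/Vd)·f/(1−f), so D = Cmin,ss·Vd·(1−f)/f.
D = 2 × 213 × (1−f)/f ≈ 2 × 213 × 2.28135 ≈ 971.86 mg.

972 mg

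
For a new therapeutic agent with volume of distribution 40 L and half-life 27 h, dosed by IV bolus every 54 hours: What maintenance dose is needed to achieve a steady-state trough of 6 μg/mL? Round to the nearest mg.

720 mg

τ/t½ = 54/27 ≈ 2, so f = (1/2)^(54/27) ≈ 0.250000.
Cmin,ss = (D/Vd)·f/(1−f), so D = Cmin,ss·Vd·(1−f)/f.
D = 6 × 40 × (1−f)/f ≈ 6 × 40 × 3.00000 ≈ 720.00 mg.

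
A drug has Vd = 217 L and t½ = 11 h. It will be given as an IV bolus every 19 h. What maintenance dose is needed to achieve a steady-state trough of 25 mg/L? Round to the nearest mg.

12537 mg

τ/t½ = 19/11 ≈ 1.7273, so f = (1/2)^(19/11) ≈ 0.302022.
Cmin,ss = (D/Vd)·f/(1−f), so D = Cmin,ss·Vd·(1−f)/f.
D = 25 × 217 × (1−f)/f ≈ 25 × 217 × 2.31102 ≈ 12537.28 mg.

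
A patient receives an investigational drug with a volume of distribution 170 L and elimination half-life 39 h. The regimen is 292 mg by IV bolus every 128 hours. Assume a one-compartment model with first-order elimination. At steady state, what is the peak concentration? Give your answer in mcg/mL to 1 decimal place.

1.9 mcg/mL

Over one 128-h interval, 128/39 ≈ 3.2821 half-lives elapse, leaving f ≈ 0.1028 of each dose.
At steady state, accumulation factor R = 1/(1 − e^(−kτ)) ≈ 1.1146.
Each bolus raises the concentration by D/Vd = 292/170 ≈ 1.718 mcg/mL.
Steady-state peak Cmax,ss = C₀·R ≈ 1.718 × 1.1146 ≈ 1.915 mcg/mL.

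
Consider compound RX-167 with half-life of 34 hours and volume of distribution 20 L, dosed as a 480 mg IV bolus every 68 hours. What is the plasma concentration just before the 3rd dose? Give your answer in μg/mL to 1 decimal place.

f = (1/2)^(τ/t½) = (1/2)^(68/34) ≈ 0.2500.
C₀ = D/Vd = 480/20 ≈ 24.000 μg/mL.
Before the 3rd dose, 2 doses have been given. Superposition: Cmin = C₀·(f + f²).
≈ 24.000 × (0.2500 + 0.0625) ≈ 24.000 × 0.3125 ≈ 7.500 μg/mL.

7.5 μg/mL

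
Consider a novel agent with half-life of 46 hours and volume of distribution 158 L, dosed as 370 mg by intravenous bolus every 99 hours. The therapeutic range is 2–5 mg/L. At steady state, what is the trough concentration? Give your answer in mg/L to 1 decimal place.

0.7 mg/L

k = ln2/t½ = ln2/46 ≈ 0.015068 h⁻¹; fraction remaining f = e^(−kτ) = e^(−0.015068×99) ≈ 0.2250.
Each bolus raises the concentration by D/Vd = 370/158 ≈ 2.342 mg/L.
Steady-state trough Cmin,ss = C₀·f/(1−f) ≈ 2.342 × 0.2250/0.7750 ≈ 0.680 mg/L.
Trough 0.7 mg/L vs MEC 2 mg/L: subtherapeutic.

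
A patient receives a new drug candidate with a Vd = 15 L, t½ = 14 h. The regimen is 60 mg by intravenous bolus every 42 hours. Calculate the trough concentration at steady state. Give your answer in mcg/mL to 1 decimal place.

The dosing interval is 3 half-lives, so f = 2^(−3) = 0.125.
Accumulation ratio R = 1/(1 − f) = 1/0.875 = 8/7.
Single-dose peak C₀ = D/Vd = 60/15 = 4 mcg/mL.
Steady-state peak Cmax,ss = C₀·R = 4 × 8/7 ≈ 4.571 mcg/mL.
Steady-state trough Cmin,ss = Cmax,ss·f ≈ 4.571 × 0.125 ≈ 0.571 mcg/mL.

0.6 mcg/mL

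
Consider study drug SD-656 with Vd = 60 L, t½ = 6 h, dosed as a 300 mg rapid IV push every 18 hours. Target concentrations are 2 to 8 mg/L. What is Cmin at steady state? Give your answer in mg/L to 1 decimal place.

0.7 mg/L

τ = 18 h = 3 half-lives, so f = (1/2)^3 = 0.125.
At steady state, R = 1/(1 − 0.125) = 8/7.
Single-dose peak C₀ = D/Vd = 300/60 = 5 mg/L.
Steady-state peak Cmax,ss = C₀·R = 5 × 8/7 ≈ 5.714 mg/L.
Steady-state trough Cmin,ss = Cmax,ss·f ≈ 5.714 × 0.125 ≈ 0.714 mg/L.
Trough 0.7 mg/L vs MEC 2 mg/L: subtherapeutic.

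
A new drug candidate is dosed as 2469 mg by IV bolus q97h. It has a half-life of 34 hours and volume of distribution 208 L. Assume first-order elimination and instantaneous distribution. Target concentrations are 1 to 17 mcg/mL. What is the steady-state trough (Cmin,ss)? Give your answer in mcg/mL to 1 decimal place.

1.9 mcg/mL

k = ln2/t½ = ln2/34 ≈ 0.020387 h⁻¹; fraction remaining f = e^(−kτ) = e^(−0.020387×97) ≈ 0.1384.
At steady state, accumulation factor R = 1/(1 − e^(−kτ)) ≈ 1.1606.
Each bolus raises the concentration by D/Vd = 2469/208 ≈ 11.870 mcg/mL.
Steady-state peak Cmax,ss = C₀·R ≈ 11.870 × 1.1606 ≈ 13.776 mcg/mL.
Steady-state trough Cmin,ss = Cmax,ss·f ≈ 13.776 × 0.1384 ≈ 1.907 mcg/mL.
Trough 1.9 mcg/mL vs MEC 1 mcg/mL: adequate.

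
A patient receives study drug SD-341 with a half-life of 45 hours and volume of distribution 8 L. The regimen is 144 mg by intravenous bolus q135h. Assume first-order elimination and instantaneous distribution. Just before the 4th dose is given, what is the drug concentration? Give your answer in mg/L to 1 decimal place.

2.6 mg/L

f = (1/2)^(τ/t½) = (1/2)^(135/45) ≈ 0.1250.
C₀ = D/Vd = 144/8 ≈ 18.000 mg/L.
Before the 4th dose, 3 doses have been given. Superposition: Cmin = C₀·(f + f² + … + f^3).
≈ 18.000 × (0.1250 + 0.0156 + 0.0020) ≈ 18.000 × 0.1426 ≈ 2.567 mg/L.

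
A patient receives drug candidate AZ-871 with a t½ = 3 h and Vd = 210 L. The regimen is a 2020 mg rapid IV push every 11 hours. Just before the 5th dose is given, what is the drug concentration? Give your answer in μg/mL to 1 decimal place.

0.8 μg/mL

f = (1/2)^(τ/t½) = (1/2)^(11/3) ≈ 0.0787.
C₀ = D/Vd = 2020/210 ≈ 9.619 μg/mL.
Before the 5th dose, 4 doses have been given. Superposition: Cmin = C₀·(f + f² + … + f^4).
≈ 9.619 × (0.0787 + 0.0062 + 0.0005 + 0.0000) ≈ 9.619 × 0.0854 ≈ 0.821 μg/mL.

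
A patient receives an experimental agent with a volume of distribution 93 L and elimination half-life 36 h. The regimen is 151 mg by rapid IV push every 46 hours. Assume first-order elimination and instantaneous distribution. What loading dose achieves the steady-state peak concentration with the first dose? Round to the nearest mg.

f = (1/2)^(46/36) ≈ 0.412430; accumulation ratio R = 1/(1−f) ≈ 1.70192.
Loading dose to hit Cmax,ss on first dose: D_load = D_maint·R ≈ 151 × 1.70192 ≈ 256.99 mg.

257 mg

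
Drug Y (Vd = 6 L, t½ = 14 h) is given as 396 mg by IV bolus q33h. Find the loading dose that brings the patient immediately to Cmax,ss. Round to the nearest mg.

f = (1/2)^(33/14) ≈ 0.195177; accumulation ratio R = 1/(1−f) ≈ 1.24251.
Loading dose to hit Cmax,ss on first dose: D_load = D_maint·R ≈ 396 × 1.24251 ≈ 492.03 mg.

492 mg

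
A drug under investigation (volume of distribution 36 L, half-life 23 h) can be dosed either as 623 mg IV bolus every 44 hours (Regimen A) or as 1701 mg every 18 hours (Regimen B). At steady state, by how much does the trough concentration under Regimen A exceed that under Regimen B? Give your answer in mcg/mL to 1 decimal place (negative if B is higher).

-59.3 mcg/mL

Regimen A: f = (1/2)^(44/23) ≈ 0.2655; Cmin,ss = (623/36)·f/(1−f) ≈ 6.255 mcg/mL.
Regimen B: f = (1/2)^(18/23) ≈ 0.5813; Cmin,ss = (1701/36)·f/(1−f) ≈ 65.599 mcg/mL.
Difference ≈ 6.255 − 65.599 ≈ -59.344 mcg/mL.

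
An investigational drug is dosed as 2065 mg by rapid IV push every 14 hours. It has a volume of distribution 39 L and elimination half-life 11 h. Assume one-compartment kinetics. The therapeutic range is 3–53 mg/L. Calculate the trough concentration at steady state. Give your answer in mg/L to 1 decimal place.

37.4 mg/L

τ/t½ = 14/11 ≈ 1.2727, so fraction remaining f = (1/2)^(14/11) ≈ 0.4139.
At steady state, accumulation factor R = 1/(1 − e^(−kτ)) ≈ 1.7062.
Single-dose peak C₀ = D/Vd = 2065/39 ≈ 52.949 mg/L.
Steady-state peak Cmax,ss = C₀·R ≈ 52.949 × 1.7062 ≈ 90.342 mg/L.
Steady-state trough Cmin,ss = Cmax,ss·f ≈ 90.342 × 0.4139 ≈ 37.393 mg/L.
Trough 37.4 mg/L vs MEC 3 mg/L: adequate.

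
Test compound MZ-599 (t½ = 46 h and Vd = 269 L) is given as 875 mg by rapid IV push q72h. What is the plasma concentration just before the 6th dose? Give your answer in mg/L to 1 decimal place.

f = (1/2)^(τ/t½) = (1/2)^(72/46) ≈ 0.3379.
C₀ = D/Vd = 875/269 ≈ 3.253 mg/L.
Before the 6th dose, 5 doses have been given. Superposition: Cmin = C₀·(f + f² + … + f^5).
≈ 3.253 × (0.3379 + 0.1142 + 0.0386 + 0.0130 + 0.0044) ≈ 3.253 × 0.5081 ≈ 1.653 mg/L.

1.7 mg/L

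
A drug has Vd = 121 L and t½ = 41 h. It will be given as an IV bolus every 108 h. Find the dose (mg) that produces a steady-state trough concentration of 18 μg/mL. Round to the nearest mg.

11343 mg

τ/t½ = 108/41 ≈ 2.6341, so f = (1/2)^(108/41) ≈ 0.161080.
Cmin,ss = (D/Vd)·f/(1−f), so D = Cmin,ss·Vd·(1−f)/f.
D = 18 × 121 × (1−f)/f ≈ 18 × 121 × 5.20810 ≈ 11343.24 mg.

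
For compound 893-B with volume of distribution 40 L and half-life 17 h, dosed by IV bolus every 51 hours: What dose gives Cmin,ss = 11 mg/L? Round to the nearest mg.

τ/t½ = 51/17 ≈ 3, so f = (1/2)^(51/17) ≈ 0.125000.
Cmin,ss = (D/Vd)·f/(1−f), so D = Cmin,ss·Vd·(1−f)/f.
D = 11 × 40 × (1−f)/f ≈ 11 × 40 × 7.00000 ≈ 3080.00 mg.

3080 mg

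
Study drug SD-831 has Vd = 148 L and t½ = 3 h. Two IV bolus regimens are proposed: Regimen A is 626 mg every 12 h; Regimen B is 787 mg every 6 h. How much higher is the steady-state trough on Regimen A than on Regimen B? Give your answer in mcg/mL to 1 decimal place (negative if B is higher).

Regimen A: f = (1/2)^(12/3) ≈ 0.0625; Cmin,ss = (626/148)·f/(1−f) ≈ 0.282 mcg/mL.
Regimen B: f = (1/2)^(6/3) ≈ 0.2500; Cmin,ss = (787/148)·f/(1−f) ≈ 1.773 mcg/mL.
Difference ≈ 0.282 − 1.773 ≈ -1.491 mcg/mL.

-1.5 mcg/mL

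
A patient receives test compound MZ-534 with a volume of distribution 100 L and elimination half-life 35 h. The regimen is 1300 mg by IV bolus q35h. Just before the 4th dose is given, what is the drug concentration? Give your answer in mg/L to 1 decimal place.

11.4 mg/L

f = (1/2)^(τ/t½) = (1/2)^(35/35) ≈ 0.5000.
C₀ = D/Vd = 1300/100 ≈ 13.000 mg/L.
Before the 4th dose, 3 doses have been given. Superposition: Cmin = C₀·(f + f² + … + f^3).
≈ 13.000 × (0.5000 + 0.2500 + 0.1250) ≈ 13.000 × 0.8750 ≈ 11.375 mg/L.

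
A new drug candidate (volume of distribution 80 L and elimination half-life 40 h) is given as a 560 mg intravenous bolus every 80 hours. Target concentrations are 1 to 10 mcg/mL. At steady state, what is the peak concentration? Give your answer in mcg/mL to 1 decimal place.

9.3 mcg/mL

The dosing interval is 2 half-lives, so f = 2^(−2) = 0.25.
At steady state, R = 1/(1 − 0.25) = 4/3.
Single-dose peak C₀ = D/Vd = 560/80 = 7 mcg/mL.
Steady-state peak Cmax,ss = C₀·R = 7 × 4/3 ≈ 9.333 mcg/mL.
Peak 9.3 mcg/mL vs MTC 10 mcg/mL: below toxic threshold.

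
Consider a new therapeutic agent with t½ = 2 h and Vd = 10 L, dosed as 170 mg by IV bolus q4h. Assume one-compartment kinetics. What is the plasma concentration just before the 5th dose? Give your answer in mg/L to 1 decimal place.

5.6 mg/L

f = (1/2)^(τ/t½) = (1/2)^(4/2) ≈ 0.2500.
C₀ = D/Vd = 170/10 ≈ 17.000 mg/L.
Before the 5th dose, 4 doses have been given. Superposition: Cmin = C₀·(f + f² + … + f^4).
≈ 17.000 × (0.2500 + 0.0625 + 0.0156 + 0.0039) ≈ 17.000 × 0.3320 ≈ 5.644 mg/L.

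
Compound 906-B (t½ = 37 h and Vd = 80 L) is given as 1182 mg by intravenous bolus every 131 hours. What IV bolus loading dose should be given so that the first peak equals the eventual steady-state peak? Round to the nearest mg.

f = (1/2)^(131/37) ≈ 0.085939; accumulation ratio R = 1/(1−f) ≈ 1.09402.
Loading dose to hit Cmax,ss on first dose: D_load = D_maint·R ≈ 1182 × 1.09402 ≈ 1293.13 mg.

1293 mg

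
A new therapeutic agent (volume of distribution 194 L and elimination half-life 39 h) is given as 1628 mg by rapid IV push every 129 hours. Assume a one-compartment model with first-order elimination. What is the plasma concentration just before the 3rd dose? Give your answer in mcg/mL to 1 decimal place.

0.9 mcg/mL

f = (1/2)^(τ/t½) = (1/2)^(129/39) ≈ 0.1010.
C₀ = D/Vd = 1628/194 ≈ 8.392 mcg/mL.
Before the 3rd dose, 2 doses have been given. Superposition: Cmin = C₀·(f + f²).
≈ 8.392 × (0.1010 + 0.0102) ≈ 8.392 × 0.1112 ≈ 0.933 mcg/mL.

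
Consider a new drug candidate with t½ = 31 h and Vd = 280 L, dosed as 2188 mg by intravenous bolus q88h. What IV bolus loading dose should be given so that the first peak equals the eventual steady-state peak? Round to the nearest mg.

2544 mg

f = (1/2)^(88/31) ≈ 0.139786; accumulation ratio R = 1/(1−f) ≈ 1.16250.
Loading dose to hit Cmax,ss on first dose: D_load = D_maint·R ≈ 2188 × 1.16250 ≈ 2543.55 mg.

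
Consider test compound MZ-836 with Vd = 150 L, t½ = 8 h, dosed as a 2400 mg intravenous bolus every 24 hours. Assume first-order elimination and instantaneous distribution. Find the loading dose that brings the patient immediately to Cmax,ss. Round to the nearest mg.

f = (1/2)^(24/8) ≈ 0.125000; accumulation ratio R = 1/(1−f) ≈ 1.14286.
Loading dose to hit Cmax,ss on first dose: D_load = D_maint·R ≈ 2400 × 1.14286 ≈ 2742.86 mg.

2743 mg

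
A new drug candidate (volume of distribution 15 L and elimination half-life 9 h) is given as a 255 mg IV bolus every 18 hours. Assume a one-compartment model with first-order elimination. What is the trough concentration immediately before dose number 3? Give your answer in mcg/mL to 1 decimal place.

5.3 mcg/mL

f = (1/2)^(τ/t½) = (1/2)^(18/9) ≈ 0.2500.
C₀ = D/Vd = 255/15 ≈ 17.000 mcg/mL.
Before the 3rd dose, 2 doses have been given. Superposition: Cmin = C₀·(f + f²).
≈ 17.000 × (0.2500 + 0.0625) ≈ 17.000 × 0.3125 ≈ 5.312 mcg/mL.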